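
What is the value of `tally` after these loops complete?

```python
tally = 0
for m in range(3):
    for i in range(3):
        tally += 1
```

3 * 3 = 9
`tally` takes the values: 0 → 1 → 2 → 3 → 4 → 5 → 6 → 7 → 8 → 9

Answer: 9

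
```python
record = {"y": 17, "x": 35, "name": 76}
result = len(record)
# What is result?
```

Trace:
`record = {"y": 17, "x": 35, "name": 76}` → record = {'y': 17, 'x': 35, 'name': 76}
`result = len(record)` → result = 3
So result = 3

Answer: 3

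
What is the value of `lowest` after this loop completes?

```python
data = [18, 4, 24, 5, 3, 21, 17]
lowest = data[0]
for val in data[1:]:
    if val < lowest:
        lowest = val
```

Minimum of [18, 4, 24, 5, 3, 21, 17]
`lowest` takes the values: 18 → 4 → 3

Answer: 3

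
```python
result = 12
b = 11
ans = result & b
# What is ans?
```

Trace:
`result = 12` → result = 12
`b = 11` → b = 11
`ans = result & b` → ans = 8
So ans = 8

Answer: 8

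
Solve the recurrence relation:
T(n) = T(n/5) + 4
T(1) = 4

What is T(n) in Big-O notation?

Each step divides n by 5 and adds 4. After log_5(n) steps we reach T(1)=4. So T(n) = 4·log_5(n) + 4 = O(log n).

Answer: O(log n)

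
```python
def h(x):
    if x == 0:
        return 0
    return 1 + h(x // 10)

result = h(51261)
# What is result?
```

Count of digits of 51261: 5

Answer: 5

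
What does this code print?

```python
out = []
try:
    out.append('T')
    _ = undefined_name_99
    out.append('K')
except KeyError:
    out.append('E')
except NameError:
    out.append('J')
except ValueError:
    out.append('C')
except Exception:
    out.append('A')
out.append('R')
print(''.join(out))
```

Execution trace: 'T' (try body) → 'J' (except NameError) → 'R' (after the try/except). Output: TJR

Answer: TJR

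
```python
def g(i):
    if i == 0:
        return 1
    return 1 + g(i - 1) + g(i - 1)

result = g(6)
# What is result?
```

g(i) = 1 + 2·g(i-1), g(0)=1. Closed form: (1+1)·2^6 - 1 = 127.

Answer: 127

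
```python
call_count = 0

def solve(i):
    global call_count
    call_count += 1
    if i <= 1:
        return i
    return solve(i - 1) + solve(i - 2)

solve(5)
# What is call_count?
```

Calls(i) = 1 + Calls(i-1) + Calls(i-2); Calls(0)=Calls(1)=1. For i=5 this gives 15.

Answer: 15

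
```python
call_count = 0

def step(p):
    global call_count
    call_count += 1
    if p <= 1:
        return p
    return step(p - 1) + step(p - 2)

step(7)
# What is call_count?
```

Calls(p) = 1 + Calls(p-1) + Calls(p-2); Calls(0)=Calls(1)=1. For p=7 this gives 41.

Answer: 41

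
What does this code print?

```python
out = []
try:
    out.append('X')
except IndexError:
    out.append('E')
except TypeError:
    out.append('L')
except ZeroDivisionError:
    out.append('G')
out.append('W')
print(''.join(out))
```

Execution trace: 'X' (try body, no exception) → 'W' (after the try/except). Output: XW

Answer: XW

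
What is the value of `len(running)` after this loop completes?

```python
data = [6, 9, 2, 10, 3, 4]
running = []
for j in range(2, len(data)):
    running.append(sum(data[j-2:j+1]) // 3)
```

Number of 3-element averages
`running` takes the values: [] → [5] → [5, 7] → [5, 7, 5] → [5, 7, 5, 5]
So `len(running)` = 4

Answer: 4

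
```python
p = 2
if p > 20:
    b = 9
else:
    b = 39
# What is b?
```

Trace:
`p = 2` → p = 2
`if p > 20: ...` → p > 20 is False, take else branch → b = 39
So b = 39

Answer: 39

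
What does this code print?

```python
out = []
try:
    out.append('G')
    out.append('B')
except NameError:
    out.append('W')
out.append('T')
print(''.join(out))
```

Execution trace: 'G' (try body) → 'B' (try body, no exception) → 'T' (after the try/except). Output: GBT

Answer: GBT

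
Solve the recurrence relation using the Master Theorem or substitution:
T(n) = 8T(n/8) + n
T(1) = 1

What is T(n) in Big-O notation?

By Master Theorem: a=8, b=8, f(n)=n. Since log_8(8) = 1 and f(n) = Θ(n^1), Case 2 applies. T(n) = O(n log n).

Answer: O(n log n)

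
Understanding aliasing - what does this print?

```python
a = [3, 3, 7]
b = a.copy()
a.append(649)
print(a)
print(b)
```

Key concept: list.copy() creates independent copy.
Step by step:
`a = [3, 3, 7]` → a = [3, 3, 7]
`b = a.copy()` → b = [3, 3, 7]
`a.append(649)` → a = [3, 3, 7, 649]
`print(a)` → prints [3, 3, 7, 649]
`print(b)` → prints [3, 3, 7]

Answer:
[3, 3, 7, 649]
[3, 3, 7]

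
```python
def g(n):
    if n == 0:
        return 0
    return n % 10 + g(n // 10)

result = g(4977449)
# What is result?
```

Sum of digits of 4977449: 9 + 4 + 4 + 7 + 7 + 9 + 4 = 44

Answer: 44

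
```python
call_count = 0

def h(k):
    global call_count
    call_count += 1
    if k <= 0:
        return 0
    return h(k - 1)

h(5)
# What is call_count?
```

Linear recursion stepping by 1: 6 calls from k=5 down to ≤0.

Answer: 6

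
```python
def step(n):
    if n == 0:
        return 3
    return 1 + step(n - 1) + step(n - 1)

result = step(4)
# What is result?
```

step(n) = 1 + 2·step(n-1), step(0)=3. Closed form: (3+1)·2^4 - 1 = 63.

Answer: 63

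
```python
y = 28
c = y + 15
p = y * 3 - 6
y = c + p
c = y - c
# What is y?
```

Trace:
`y = 28` → y = 28
`c = y + 15` → c = 43
`p = y * 3 - 6` → p = 78
`y = c + p` → y = 121
`c = y - c` → c = 78
So y = 121

Answer: 121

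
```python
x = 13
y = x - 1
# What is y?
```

Trace:
`x = 13` → x = 13
`y = x - 1` → y = 12
So y = 12

Answer: 12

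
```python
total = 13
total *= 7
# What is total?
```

Trace:
`total = 13` → total = 13
`total *= 7` → total = 91
So total = 91

Answer: 91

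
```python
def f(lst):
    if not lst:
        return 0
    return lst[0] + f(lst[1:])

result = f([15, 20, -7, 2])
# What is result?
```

15 + 20 + (-7) + 2 + 0 = 30

Answer: 30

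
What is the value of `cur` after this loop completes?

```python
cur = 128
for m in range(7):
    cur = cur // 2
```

Halve 7 times: 128 // 2^7 = 1
`cur` takes the values: 128 → 64 → 32 → 16 → 8 → 4 → 2 → 1

Answer: 1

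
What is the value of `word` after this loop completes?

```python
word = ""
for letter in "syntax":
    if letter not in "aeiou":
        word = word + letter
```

Remove vowels from 'syntax'
`word` takes the values: "" → "s" → "sy" → "syn" → "synt" → "syntx"

Answer: "syntx"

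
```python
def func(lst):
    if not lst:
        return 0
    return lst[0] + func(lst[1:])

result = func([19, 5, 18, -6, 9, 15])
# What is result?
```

19 + 5 + 18 + (-6) + 9 + 15 + 0 = 60

Answer: 60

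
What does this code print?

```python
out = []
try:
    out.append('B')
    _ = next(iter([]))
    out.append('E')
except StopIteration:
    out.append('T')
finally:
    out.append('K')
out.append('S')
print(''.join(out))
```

Execution trace: 'B' (try body) → 'T' (except StopIteration) → 'K' (finally) → 'S' (after the try/except). Output: BTKS

Answer: BTKS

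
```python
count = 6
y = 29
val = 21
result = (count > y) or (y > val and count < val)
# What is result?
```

Trace:
`count = 6` → count = 6
`y = 29` → y = 29
`val = 21` → val = 21
`result = (count > y) or (y > val and count < val)` → result = True
So result = True

Answer: True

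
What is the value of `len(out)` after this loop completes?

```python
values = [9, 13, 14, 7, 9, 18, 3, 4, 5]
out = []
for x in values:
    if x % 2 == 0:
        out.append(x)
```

Count even numbers in [9, 13, 14, 7, 9, 18, 3, 4, 5]
`out` takes the values: [] → [14] → [14, 18] → [14, 18, 4]
So `len(out)` = 3

Answer: 3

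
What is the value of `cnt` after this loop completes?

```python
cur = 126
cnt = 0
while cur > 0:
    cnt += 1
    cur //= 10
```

Count digits by repeated division by 10
`cnt` takes the values: 0 → 1 → 2 → 3

Answer: 3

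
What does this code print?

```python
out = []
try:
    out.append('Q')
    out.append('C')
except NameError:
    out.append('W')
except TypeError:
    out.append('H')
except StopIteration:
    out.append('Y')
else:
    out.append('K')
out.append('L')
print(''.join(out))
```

Execution trace: 'Q' (try body) → 'C' (try body, no exception) → 'K' (else) → 'L' (after the try/except). Output: QCKL

Answer: QCKL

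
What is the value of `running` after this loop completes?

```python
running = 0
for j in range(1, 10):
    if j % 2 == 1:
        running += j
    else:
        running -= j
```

Add odd, subtract even
`running` takes the values: 0 → 1 → -1 → 2 → -2 → 3 → -3 → 4 → -4 → 5

Answer: 5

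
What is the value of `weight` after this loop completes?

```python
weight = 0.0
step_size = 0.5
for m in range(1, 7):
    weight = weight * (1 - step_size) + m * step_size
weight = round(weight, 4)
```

Moving average with lr=0.5
`weight` takes the values: 0.0 → 0.5 → 1.25 → 2.125 → 3.0625 → 4.03125 → 5.015625 → 5.0156

Answer: 5.0156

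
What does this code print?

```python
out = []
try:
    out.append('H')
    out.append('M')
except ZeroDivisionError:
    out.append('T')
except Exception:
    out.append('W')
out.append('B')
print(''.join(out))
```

Execution trace: 'H' (try body) → 'M' (try body, no exception) → 'B' (after the try/except). Output: HMB

Answer: HMB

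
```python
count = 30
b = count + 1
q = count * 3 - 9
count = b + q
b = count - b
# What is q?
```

Trace:
`count = 30` → count = 30
`b = count + 1` → b = 31
`q = count * 3 - 9` → q = 81
`count = b + q` → count = 112
`b = count - b` → b = 81
So q = 81

Answer: 81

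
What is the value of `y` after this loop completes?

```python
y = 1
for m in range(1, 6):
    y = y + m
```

Start at 1, add 1 through 5
`y` takes the values: 1 → 2 → 4 → 7 → 11 → 16

Answer: 16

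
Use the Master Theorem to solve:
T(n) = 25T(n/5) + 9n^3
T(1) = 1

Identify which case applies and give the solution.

a=25, b=5, f(n)=9n^3. log_5(25) = 2. Since c=3 > 2 and the regularity condition holds (25(n/5)^3 = (25/5^3)n^3 with 25/5^3 < 1), Case 3 applies: T(n) = Θ(f(n)) = O(n^3).

Answer: O(n^3) - Case 3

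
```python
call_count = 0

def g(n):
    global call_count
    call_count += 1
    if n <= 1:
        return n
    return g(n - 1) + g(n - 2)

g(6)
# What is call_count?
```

Calls(n) = 1 + Calls(n-1) + Calls(n-2); Calls(0)=Calls(1)=1. For n=6 this gives 25.

Answer: 25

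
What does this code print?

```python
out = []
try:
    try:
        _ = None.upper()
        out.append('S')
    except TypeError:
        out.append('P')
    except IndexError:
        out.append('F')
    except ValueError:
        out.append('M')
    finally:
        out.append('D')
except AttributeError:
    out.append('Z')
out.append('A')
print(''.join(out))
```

Execution trace: 'D' (inner finally) → 'Z' (outer except AttributeError) → 'A' (after the try/except). Output: DZA

Answer: DZA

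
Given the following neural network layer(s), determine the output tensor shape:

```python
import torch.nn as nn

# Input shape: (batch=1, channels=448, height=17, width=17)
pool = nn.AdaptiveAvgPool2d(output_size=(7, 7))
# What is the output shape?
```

Input: (1, 448, 17, 17) -> Output: (1, 448, 7, 7)

Answer: (1, 448, 7, 7)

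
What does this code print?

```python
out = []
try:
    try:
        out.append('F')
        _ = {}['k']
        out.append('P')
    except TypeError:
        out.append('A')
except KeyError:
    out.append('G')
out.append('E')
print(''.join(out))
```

Execution trace: 'F' (try body) → 'G' (outer except KeyError) → 'E' (after the try/except). Output: FGE

Answer: FGE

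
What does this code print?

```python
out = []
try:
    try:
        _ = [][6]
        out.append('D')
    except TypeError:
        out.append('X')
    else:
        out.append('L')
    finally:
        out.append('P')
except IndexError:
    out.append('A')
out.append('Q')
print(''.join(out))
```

Execution trace: 'P' (finally) → 'A' (outer except IndexError) → 'Q' (after the try/except). Output: PAQ

Answer: PAQ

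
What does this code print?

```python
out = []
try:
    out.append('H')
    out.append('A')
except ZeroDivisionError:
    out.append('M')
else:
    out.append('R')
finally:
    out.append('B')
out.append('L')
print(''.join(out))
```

Execution trace: 'H' (try body) → 'A' (try body, no exception) → 'R' (else) → 'B' (finally) → 'L' (after the try/except). Output: HARBL

Answer: HARBL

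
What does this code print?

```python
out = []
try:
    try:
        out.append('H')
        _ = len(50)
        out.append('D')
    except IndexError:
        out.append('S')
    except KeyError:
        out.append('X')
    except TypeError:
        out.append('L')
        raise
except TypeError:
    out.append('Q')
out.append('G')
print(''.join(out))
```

Execution trace: 'H' (try body) → 'L' (except TypeError) → 'Q' (outer except TypeError) → 'G' (after the try/except). Output: HLQG

Answer: HLQG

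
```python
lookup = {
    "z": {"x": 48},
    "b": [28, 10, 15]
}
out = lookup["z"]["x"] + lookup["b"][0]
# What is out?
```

Trace:
`lookup = { ...` → lookup = {'z': {'x': 48}, 'b': [28, 10, 15]}
`out = lookup["z"]["x"] + lookup["b"][0]` → out = 76
So out = 76

Answer: 76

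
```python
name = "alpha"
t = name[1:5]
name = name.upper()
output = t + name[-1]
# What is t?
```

Trace:
`name = "alpha"` → name = 'alpha'
`t = name[1:5]` → t = 'lpha'
`name = name.upper()` → name = 'ALPHA'
`output = t + name[-1]` → output = 'lphaA'
So t = 'lpha'

Answer: 'lpha'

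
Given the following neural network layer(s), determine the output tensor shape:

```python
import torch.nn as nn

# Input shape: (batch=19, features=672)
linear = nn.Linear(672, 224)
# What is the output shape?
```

Input: (19, 672) -> Output: (19, 224)

Answer: (19, 224)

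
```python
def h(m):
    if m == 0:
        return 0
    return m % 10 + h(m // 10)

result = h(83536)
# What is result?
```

Sum of digits of 83536: 6 + 3 + 5 + 3 + 8 = 25

Answer: 25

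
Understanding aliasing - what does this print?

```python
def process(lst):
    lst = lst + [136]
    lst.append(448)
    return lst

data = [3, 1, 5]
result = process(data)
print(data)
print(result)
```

Key concept: rebinding parameter vs mutation.
Step by step:
`data = [3, 1, 5]` → data = [3, 1, 5]
`result = process(data)` → result = [3, 1, 5, 136, 448]
`print(data)` → prints [3, 1, 5]
`print(result)` → prints [3, 1, 5, 136, 448]

Answer:
[3, 1, 5]
[3, 1, 5, 136, 448]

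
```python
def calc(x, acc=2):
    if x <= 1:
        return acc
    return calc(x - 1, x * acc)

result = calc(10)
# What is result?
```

Accumulator trace (n, acc): (10, 2) -> (9, 20) -> (8, 180) -> (7, 1440) -> (6, 10080) -> (5, 60480) -> (4, 302400) -> (3, 1209600) -> (2, 3628800) -> (1, 7257600) -> return 7257600

Answer: 7257600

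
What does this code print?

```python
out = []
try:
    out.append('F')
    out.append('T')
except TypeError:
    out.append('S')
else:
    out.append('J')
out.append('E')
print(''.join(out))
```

Execution trace: 'F' (try body) → 'T' (try body, no exception) → 'J' (else) → 'E' (after the try/except). Output: FTJE

Answer: FTJE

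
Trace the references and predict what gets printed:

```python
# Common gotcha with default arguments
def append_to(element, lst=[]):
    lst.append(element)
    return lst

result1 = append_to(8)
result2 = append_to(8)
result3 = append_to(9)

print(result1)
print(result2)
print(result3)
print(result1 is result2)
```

Key concept: mutable default argument gotcha.
Step by step:
`result1 = append_to(8)` → result1 = [8]
`result2 = append_to(8)` → result1 = [8, 8] (same object as result2); result2 = [8, 8] (same object as result1)
`result3 = append_to(9)` → result1 = [8, 8, 9] (same object as result2, result3); result2 = [8, 8, 9] (same object as result1, result3); result3 = [8, 8, 9] (same object as result1, result2)
`print(result1)` → prints [8, 8, 9]
`print(result2)` → prints [8, 8, 9]
`print(result3)` → prints [8, 8, 9]
`print(result1 is result2)` → prints True

Answer:
[8, 8, 9]
[8, 8, 9]
[8, 8, 9]
True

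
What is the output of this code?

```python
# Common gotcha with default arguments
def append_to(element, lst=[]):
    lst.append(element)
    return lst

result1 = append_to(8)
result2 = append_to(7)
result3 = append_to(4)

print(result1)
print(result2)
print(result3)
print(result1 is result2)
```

Key concept: mutable default argument gotcha.
Step by step:
`result1 = append_to(8)` → result1 = [8]
`result2 = append_to(7)` → result1 = [8, 7] (same object as result2); result2 = [8, 7] (same object as result1)
`result3 = append_to(4)` → result1 = [8, 7, 4] (same object as result2, result3); result2 = [8, 7, 4] (same object as result1, result3); result3 = [8, 7, 4] (same object as result1, result2)
`print(result1)` → prints [8, 7, 4]
`print(result2)` → prints [8, 7, 4]
`print(result3)` → prints [8, 7, 4]
`print(result1 is result2)` → prints True

Answer:
[8, 7, 4]
[8, 7, 4]
[8, 7, 4]
True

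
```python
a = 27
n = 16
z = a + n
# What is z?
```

Trace:
`a = 27` → a = 27
`n = 16` → n = 16
`z = a + n` → z = 43
So z = 43

Answer: 43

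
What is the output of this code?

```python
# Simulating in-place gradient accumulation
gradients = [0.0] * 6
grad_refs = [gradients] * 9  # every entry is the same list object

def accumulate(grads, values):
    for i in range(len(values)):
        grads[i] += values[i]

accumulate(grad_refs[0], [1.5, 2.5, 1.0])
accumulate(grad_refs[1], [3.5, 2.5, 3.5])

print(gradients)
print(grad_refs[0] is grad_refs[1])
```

Key concept: gradient accumulation aliasing.
Step by step:
`gradients = [0.0] * 6` → gradients = [0.0, 0.0, 0.0, 0.0, 0.0, 0.0]
`grad_refs = [gradients] * 9` → grad_refs = [[0.0, 0.0, 0.0, 0.0, 0.0, 0.0], [0.0, 0.0, 0.0, 0.0, 0.0, 0.0], [0.0, 0.0, 0.0, 0.0, 0.0, 0.0], [0.0, 0.0, 0.0, 0.0, 0.0, 0.0], [0.0, 0.0, 0.0, 0.0, 0.0, 0.0], [0.0, 0.0, 0.0, 0.0, 0.0, 0.0], [0.0, 0.0, 0.0, 0.0, 0.0, 0.0], [0.0, 0.0, 0.0, 0.0, 0.0, 0.0], [0.0, 0.0, 0.0, 0.0, 0.0, 0.0]]
`accumulate(grad_refs[0], [1.5, 2.5, 1.0])` → gradients = [1.5, 2.5, 1.0, 0.0, 0.0, 0.0]; grad_refs = [[1.5, 2.5, 1.0, 0.0, 0.0, 0.0], [1.5, 2.5, 1.0, 0.0, 0.0, 0.0], [1.5, 2.5, 1.0, 0.0, 0.0, 0.0], [1.5, 2.5, 1.0, 0.0, 0.0, 0.0], [1.5, 2.5, 1.0, 0.0, 0.0, 0.0], [1.5, 2.5, 1.0, 0.0, 0.0, 0.0], [1.5, 2.5, 1.0, 0.0, 0.0, 0.0], [1.5, 2.5, 1.0, 0.0, 0.0, 0.0], [1.5, 2.5, 1.0, 0.0, 0.0, 0.0]]
`accumulate(grad_refs[1], [3.5, 2.5, 3.5])` → gradients = [5.0, 5.0, 4.5, 0.0, 0.0, 0.0]; grad_refs = [[5.0, 5.0, 4.5, 0.0, 0.0, 0.0], [5.0, 5.0, 4.5, 0.0, 0.0, 0.0], [5.0, 5.0, 4.5, 0.0, 0.0, 0.0], [5.0, 5.0, 4.5, 0.0, 0.0, 0.0], [5.0, 5.0, 4.5, 0.0, 0.0, 0.0], [5.0, 5.0, 4.5, 0.0, 0.0, 0.0], [5.0, 5.0, 4.5, 0.0, 0.0, 0.0], [5.0, 5.0, 4.5, 0.0, 0.0, 0.0], [5.0, 5.0, 4.5, 0.0, 0.0, 0.0]]
`print(gradients)` → prints [5.0, 5.0, 4.5, 0.0, 0.0, 0.0]
`print(grad_refs[0] is grad_refs[1])` → prints True

Answer:
[5.0, 5.0, 4.5, 0.0, 0.0, 0.0]
True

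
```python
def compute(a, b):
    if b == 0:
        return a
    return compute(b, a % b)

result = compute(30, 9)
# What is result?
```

compute(30, 9) -> compute(9, 3) -> compute(3, 0) -> 3

Answer: 3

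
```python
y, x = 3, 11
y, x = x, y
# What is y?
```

Trace:
`y, x = 3, 11` → y = 3; x = 11
`y, x = x, y` → y = 11; x = 3
So y = 11

Answer: 11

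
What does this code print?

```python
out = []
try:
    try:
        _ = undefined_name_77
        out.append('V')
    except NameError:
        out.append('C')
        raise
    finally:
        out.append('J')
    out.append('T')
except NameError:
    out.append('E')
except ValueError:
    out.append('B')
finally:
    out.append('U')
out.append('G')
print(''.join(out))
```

Execution trace: 'C' (inner except NameError) → 'J' (inner finally) → 'E' (except NameError) → 'U' (finally) → 'G' (after the try/except). Output: CJEUG

Answer: CJEUG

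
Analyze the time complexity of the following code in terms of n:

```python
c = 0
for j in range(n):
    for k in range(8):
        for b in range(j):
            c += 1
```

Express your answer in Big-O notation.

Each loop level contributes: n × 1 × n. Multiplying the contributions gives O(n^2).

Answer: O(n^2)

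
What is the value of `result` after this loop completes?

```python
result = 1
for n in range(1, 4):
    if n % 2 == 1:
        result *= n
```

Product of odd numbers 1 to 3
`result` takes the values: 1 → 3

Answer: 3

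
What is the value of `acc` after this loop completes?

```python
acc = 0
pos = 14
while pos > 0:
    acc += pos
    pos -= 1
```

Sum 14 down to 1
`acc` takes the values: 0 → 14 → 27 → 39 → 50 → 60 → 69 → 77 → 84 → 90 → 95 → 99 → 102 → 104 → 105

Answer: 105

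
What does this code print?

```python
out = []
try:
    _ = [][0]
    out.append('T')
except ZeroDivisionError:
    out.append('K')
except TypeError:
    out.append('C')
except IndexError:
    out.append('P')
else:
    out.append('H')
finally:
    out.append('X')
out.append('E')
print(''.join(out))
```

Execution trace: 'P' (except IndexError) → 'X' (finally) → 'E' (after the try/except). Output: PXE

Answer: PXE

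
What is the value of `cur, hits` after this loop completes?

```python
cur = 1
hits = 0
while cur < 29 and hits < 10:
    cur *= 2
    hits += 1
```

Double until >= 29 or 10 iterations
`cur, hits` takes the values: (1, 0) → (2, 0) → (2, 1) → (4, 1) → (4, 2) → (8, 2) → (8, 3) → (16, 3) → (16, 4) → (32, 4) → (32, 5)

Answer: 32, 5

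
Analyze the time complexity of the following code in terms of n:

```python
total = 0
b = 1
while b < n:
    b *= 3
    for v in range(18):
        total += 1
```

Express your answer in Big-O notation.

Each loop level contributes: log n × 1. Multiplying the contributions gives O(log n).

Answer: O(log n)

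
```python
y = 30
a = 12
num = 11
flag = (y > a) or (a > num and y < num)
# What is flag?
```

Trace:
`y = 30` → y = 30
`a = 12` → a = 12
`num = 11` → num = 11
`flag = (y > a) or (a > num and y < num)` → flag = True
So flag = True

Answer: True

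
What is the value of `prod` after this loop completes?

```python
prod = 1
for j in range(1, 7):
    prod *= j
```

6! = 720
`prod` takes the values: 1 → 2 → 6 → 24 → 120 → 720

Answer: 720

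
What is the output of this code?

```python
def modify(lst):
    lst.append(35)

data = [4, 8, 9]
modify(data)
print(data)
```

Key concept: function modifies passed list.
Step by step:
`data = [4, 8, 9]` → data = [4, 8, 9]
`modify(data)` → data = [4, 8, 9, 35]
`print(data)` → prints [4, 8, 9, 35]

Answer: [4, 8, 9, 35]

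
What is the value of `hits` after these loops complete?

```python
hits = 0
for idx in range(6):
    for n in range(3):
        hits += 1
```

6 * 3 = 18
`hits` takes the values: 0 → 1 → 2 → 3 → 4 → 5 → 6 → 7 → 8 → 9 → 10 → 11 → 12 → 13 → 14 → 15 → 16 → 17 → 18

Answer: 18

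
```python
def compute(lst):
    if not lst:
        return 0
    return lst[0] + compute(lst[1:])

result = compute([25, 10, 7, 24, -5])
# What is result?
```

25 + 10 + 7 + 24 + (-5) + 0 = 61

Answer: 61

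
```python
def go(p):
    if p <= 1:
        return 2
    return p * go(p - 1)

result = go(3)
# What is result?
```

go(3) = 3 * 2 * 2 = 12

Answer: 12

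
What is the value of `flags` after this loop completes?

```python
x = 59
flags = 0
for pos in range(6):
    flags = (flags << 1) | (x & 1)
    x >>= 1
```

Reverse lowest 6 bits of 59
`flags` takes the values: 0 → 1 → 3 → 6 → 13 → 27 → 55

Answer: 55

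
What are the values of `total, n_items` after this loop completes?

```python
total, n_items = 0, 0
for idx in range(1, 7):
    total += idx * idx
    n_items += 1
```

Sum of squares and count
`total, n_items` takes the values: (0, 0) → (1, 0) → (1, 1) → (5, 1) → (5, 2) → (14, 2) → (14, 3) → (30, 3) → (30, 4) → (55, 4) → (55, 5) → (91, 5) → (91, 6)

Answer: 91, 6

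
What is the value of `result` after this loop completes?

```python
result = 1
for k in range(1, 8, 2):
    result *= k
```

Product of 1, 3, 5, ... up to 7
`result` takes the values: 1 → 3 → 15 → 105

Answer: 105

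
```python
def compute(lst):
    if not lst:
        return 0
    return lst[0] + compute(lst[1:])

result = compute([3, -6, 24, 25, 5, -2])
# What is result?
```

3 + (-6) + 24 + 25 + 5 + (-2) + 0 = 49

Answer: 49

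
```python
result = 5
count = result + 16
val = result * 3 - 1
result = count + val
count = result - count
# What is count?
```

Trace:
`result = 5` → result = 5
`count = result + 16` → count = 21
`val = result * 3 - 1` → val = 14
`result = count + val` → result = 35
`count = result - count` → count = 14
So count = 14

Answer: 14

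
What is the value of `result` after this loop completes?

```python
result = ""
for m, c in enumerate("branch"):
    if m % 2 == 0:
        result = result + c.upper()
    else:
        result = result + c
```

Uppercase even positions in 'branch'
`result` takes the values: "" → "B" → "Br" → "BrA" → "BrAn" → "BrAnC" → "BrAnCh"

Answer: "BrAnCh"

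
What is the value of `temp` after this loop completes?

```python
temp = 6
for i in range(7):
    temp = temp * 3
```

Multiply by 3, 7 times: 6 * 3^7 = 13122
`temp` takes the values: 6 → 18 → 54 → 162 → 486 → 1458 → 4374 → 13122

Answer: 13122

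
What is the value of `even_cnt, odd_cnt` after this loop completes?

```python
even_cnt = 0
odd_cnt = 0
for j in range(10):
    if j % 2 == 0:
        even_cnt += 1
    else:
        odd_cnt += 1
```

Count evens and odds in range(10)
`even_cnt, odd_cnt` takes the values: (0, 0) → (1, 0) → (1, 1) → (2, 1) → (2, 2) → (3, 2) → (3, 3) → (4, 3) → (4, 4) → (5, 4) → (5, 5)

Answer: 5, 5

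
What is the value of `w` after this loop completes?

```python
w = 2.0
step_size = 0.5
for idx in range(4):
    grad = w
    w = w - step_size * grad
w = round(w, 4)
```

Gradient descent: w = 2.0 * (1 - 0.5)^4
`w` takes the values: 2.0 → 1.0 → 0.5 → 0.25 → 0.125

Answer: 0.125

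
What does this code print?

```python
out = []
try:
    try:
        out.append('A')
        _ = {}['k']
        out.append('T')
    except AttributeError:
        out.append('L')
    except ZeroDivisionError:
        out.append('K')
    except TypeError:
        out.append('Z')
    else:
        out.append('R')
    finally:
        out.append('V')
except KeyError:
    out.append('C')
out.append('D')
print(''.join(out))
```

Execution trace: 'A' (try body) → 'V' (finally) → 'C' (outer except KeyError) → 'D' (after the try/except). Output: AVCD

Answer: AVCD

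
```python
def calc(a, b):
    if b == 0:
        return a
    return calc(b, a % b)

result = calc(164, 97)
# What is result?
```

calc(164, 97) -> calc(97, 67) -> calc(67, 30) -> calc(30, 7) -> calc(7, 2) -> calc(2, 1) -> calc(1, 0) -> 1

Answer: 1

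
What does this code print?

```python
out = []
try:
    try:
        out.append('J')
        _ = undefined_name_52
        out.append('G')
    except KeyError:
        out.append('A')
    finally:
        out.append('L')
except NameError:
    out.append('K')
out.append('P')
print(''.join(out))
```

Execution trace: 'J' (try body) → 'L' (finally) → 'K' (outer except NameError) → 'P' (after the try/except). Output: JLKP

Answer: JLKP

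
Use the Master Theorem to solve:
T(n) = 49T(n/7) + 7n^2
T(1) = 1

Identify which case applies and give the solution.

a=49, b=7, f(n)=7n^2. log_7(49) = 2. Since c=2 = 2, Case 2 applies: T(n) = Θ(n^log_b(a) · log n) = O(n^2 log n).

Answer: O(n^2 log n) - Case 2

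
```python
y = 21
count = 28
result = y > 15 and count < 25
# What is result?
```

Trace:
`y = 21` → y = 21
`count = 28` → count = 28
`result = y > 15 and count < 25` → result = False
So result = False

Answer: False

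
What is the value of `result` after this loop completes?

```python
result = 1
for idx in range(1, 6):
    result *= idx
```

5! = 120
`result` takes the values: 1 → 2 → 6 → 24 → 120

Answer: 120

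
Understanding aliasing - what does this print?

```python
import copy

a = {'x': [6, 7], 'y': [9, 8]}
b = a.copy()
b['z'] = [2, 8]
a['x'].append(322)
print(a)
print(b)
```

Key concept: shallow copy of dict with mutable values.
Step by step:
`a = {'x': [6, 7], 'y': [9, 8]}` → a = {'x': [6, 7], 'y': [9, 8]}
`b = a.copy()` → b = {'x': [6, 7], 'y': [9, 8]}
`b['z'] = [2, 8]` → b = {'x': [6, 7], 'y': [9, 8], 'z': [2, 8]}
`a['x'].append(322)` → a = {'x': [6, 7, 322], 'y': [9, 8]}; b = {'x': [6, 7, 322], 'y': [9, 8], 'z': [2, 8]}
`print(a)` → prints {'x': [6, 7, 322], 'y': [9, 8]}
`print(b)` → prints {'x': [6, 7, 322], 'y': [9, 8], 'z': [2, 8]}

Answer:
{'x': [6, 7, 322], 'y': [9, 8]}
{'x': [6, 7, 322], 'y': [9, 8], 'z': [2, 8]}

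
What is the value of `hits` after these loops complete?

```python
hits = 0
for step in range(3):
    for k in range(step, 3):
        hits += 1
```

Upper triangle: 3 + 2 + ... + 1
`hits` takes the values: 0 → 1 → 2 → 3 → 4 → 5 → 6

Answer: 6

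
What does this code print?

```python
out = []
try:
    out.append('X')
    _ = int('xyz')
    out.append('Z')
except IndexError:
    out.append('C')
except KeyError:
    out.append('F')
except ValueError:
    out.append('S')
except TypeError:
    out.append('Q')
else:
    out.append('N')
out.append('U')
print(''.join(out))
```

Execution trace: 'X' (try body) → 'S' (except ValueError) → 'U' (after the try/except). Output: XSU

Answer: XSU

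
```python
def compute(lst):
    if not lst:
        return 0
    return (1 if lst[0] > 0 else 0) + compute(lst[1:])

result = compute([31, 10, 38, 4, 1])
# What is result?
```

Count of positive elements in [31, 10, 38, 4, 1] = 5

Answer: 5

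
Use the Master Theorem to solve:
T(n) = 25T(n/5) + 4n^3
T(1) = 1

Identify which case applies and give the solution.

a=25, b=5, f(n)=4n^3. log_5(25) = 2. Since c=3 > 2 and the regularity condition holds (25(n/5)^3 = (25/5^3)n^3 with 25/5^3 < 1), Case 3 applies: T(n) = Θ(f(n)) = O(n^3).

Answer: O(n^3) - Case 3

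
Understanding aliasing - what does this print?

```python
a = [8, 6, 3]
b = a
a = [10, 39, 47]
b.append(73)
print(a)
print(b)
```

Key concept: rebinding vs mutation: a is rebound to a new list, b still points at the original.
Step by step:
`a = [8, 6, 3]` → a = [8, 6, 3]
`b = a` → b = [8, 6, 3] (same object as a)
`a = [10, 39, 47]` → a = [10, 39, 47]
`b.append(73)` → b = [8, 6, 3, 73]
`print(a)` → prints [10, 39, 47]
`print(b)` → prints [8, 6, 3, 73]

Answer:
[10, 39, 47]
[8, 6, 3, 73]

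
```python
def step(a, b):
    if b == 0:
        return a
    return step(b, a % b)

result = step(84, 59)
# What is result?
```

step(84, 59) -> step(59, 25) -> step(25, 9) -> step(9, 7) -> step(7, 2) -> step(2, 1) -> step(1, 0) -> 1

Answer: 1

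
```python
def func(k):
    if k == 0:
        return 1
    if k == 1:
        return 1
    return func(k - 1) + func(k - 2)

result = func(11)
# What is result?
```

Build up from base cases: func(0)=1, func(1)=1, func(2)=2, func(3)=3, func(4)=5, func(5)=8, func(6)=13, ..., func(11)=144

Answer: 144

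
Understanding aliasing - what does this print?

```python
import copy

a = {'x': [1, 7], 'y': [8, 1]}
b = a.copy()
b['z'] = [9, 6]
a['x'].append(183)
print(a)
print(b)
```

Key concept: shallow copy of dict with mutable values.
Step by step:
`a = {'x': [1, 7], 'y': [8, 1]}` → a = {'x': [1, 7], 'y': [8, 1]}
`b = a.copy()` → b = {'x': [1, 7], 'y': [8, 1]}
`b['z'] = [9, 6]` → b = {'x': [1, 7], 'y': [8, 1], 'z': [9, 6]}
`a['x'].append(183)` → a = {'x': [1, 7, 183], 'y': [8, 1]}; b = {'x': [1, 7, 183], 'y': [8, 1], 'z': [9, 6]}
`print(a)` → prints {'x': [1, 7, 183], 'y': [8, 1]}
`print(b)` → prints {'x': [1, 7, 183], 'y': [8, 1], 'z': [9, 6]}

Answer:
{'x': [1, 7, 183], 'y': [8, 1]}
{'x': [1, 7, 183], 'y': [8, 1], 'z': [9, 6]}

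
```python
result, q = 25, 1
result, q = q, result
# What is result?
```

Trace:
`result, q = 25, 1` → result = 25; q = 1
`result, q = q, result` → result = 1; q = 25
So result = 1

Answer: 1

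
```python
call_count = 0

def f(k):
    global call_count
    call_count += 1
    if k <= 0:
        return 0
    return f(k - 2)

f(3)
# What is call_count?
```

Linear recursion stepping by 2: 3 calls from k=3 down to ≤0.

Answer: 3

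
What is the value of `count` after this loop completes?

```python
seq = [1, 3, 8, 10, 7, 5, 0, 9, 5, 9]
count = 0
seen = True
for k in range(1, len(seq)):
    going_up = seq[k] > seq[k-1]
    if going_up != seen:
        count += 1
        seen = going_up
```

Count direction changes in [1, 3, 8, 10, 7, 5, 0, 9, 5, 9]
`count` takes the values: 0 → 1 → 2 → 3 → 4

Answer: 4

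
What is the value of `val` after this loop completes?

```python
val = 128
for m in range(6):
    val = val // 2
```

Halve 6 times: 128 // 2^6 = 2
`val` takes the values: 128 → 64 → 32 → 16 → 8 → 4 → 2

Answer: 2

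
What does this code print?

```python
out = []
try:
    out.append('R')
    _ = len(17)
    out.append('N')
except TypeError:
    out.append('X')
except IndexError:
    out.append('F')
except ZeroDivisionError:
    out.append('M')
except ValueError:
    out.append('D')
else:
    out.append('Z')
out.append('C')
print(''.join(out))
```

Execution trace: 'R' (try body) → 'X' (except TypeError) → 'C' (after the try/except). Output: RXC

Answer: RXC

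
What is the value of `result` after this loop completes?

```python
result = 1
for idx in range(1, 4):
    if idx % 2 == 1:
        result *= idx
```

Product of odd numbers 1 to 3
`result` takes the values: 1 → 3

Answer: 3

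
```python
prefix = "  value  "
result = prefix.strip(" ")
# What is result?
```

Trace:
`prefix = "  value  "` → prefix = '  value  '
`result = prefix.strip(" ")` → result = 'value'
So result = 'value'

Answer: 'value'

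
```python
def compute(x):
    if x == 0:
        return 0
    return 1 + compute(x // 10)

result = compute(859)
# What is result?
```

Count of digits of 859: 3

Answer: 3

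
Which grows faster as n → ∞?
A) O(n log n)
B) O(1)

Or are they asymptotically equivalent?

O(n log n) vs O(1): Higher order terms dominate.

Answer: A) O(n log n) grows faster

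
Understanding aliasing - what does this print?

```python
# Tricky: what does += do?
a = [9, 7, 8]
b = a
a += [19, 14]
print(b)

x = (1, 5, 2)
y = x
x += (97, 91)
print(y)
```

Key concept: += behavior differs for mutable vs immutable.
Step by step:
`a = [9, 7, 8]` → a = [9, 7, 8]
`b = a` → b = [9, 7, 8] (same object as a)
`a += [19, 14]` → a = [9, 7, 8, 19, 14] (same object as b); b = [9, 7, 8, 19, 14] (same object as a)
`print(b)` → prints [9, 7, 8, 19, 14]
`x = (1, 5, 2)` → x = (1, 5, 2)
`y = x` → y = (1, 5, 2)
`x += (97, 91)` → x = (1, 5, 2, 97, 91)
`print(y)` → prints (1, 5, 2)

Answer:
[9, 7, 8, 19, 14]
(1, 5, 2)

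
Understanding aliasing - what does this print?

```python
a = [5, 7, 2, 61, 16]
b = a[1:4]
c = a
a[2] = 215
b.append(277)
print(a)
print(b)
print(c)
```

Key concept: slice vs alias.
Step by step:
`a = [5, 7, 2, 61, 16]` → a = [5, 7, 2, 61, 16]
`b = a[1:4]` → b = [7, 2, 61]
`c = a` → c = [5, 7, 2, 61, 16] (same object as a)
`a[2] = 215` → a = [5, 7, 215, 61, 16] (same object as c); c = [5, 7, 215, 61, 16] (same object as a)
`b.append(277)` → b = [7, 2, 61, 277]
`print(a)` → prints [5, 7, 215, 61, 16]
`print(b)` → prints [7, 2, 61, 277]
`print(c)` → prints [5, 7, 215, 61, 16]

Answer:
[5, 7, 215, 61, 16]
[7, 2, 61, 277]
[5, 7, 215, 61, 16]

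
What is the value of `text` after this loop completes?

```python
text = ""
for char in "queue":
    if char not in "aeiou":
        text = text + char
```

Remove vowels from 'queue'
`text` takes the values: "" → "q"

Answer: "q"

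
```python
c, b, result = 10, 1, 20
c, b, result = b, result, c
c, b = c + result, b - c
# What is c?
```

Trace:
`c, b, result = 10, 1, 20` → c = 10; b = 1; result = 20
`c, b, result = b, result, c` → c = 1; b = 20; result = 10
`c, b = c + result, b - c` → c = 11; b = 19
So c = 11

Answer: 11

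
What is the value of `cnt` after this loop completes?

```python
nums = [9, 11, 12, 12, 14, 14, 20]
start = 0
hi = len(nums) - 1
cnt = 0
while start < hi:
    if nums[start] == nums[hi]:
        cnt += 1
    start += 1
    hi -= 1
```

Count matching pairs from ends
`cnt` takes the values: 0

Answer: 0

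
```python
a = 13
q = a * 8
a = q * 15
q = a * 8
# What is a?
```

Trace:
`a = 13` → a = 13
`q = a * 8` → q = 104
`a = q * 15` → a = 1560
`q = a * 8` → q = 12480
So a = 1560

Answer: 1560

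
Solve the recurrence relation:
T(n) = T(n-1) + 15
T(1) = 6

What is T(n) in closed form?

Unrolling: T(n) = T(1) + 15·(n-1) = 6 + 15(n-1) = 15n - 9.

Answer: T(n) = 15n - 9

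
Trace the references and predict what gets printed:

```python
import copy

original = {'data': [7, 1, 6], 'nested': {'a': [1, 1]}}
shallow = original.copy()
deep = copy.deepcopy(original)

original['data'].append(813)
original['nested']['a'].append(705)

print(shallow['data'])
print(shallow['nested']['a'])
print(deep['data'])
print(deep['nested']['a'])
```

Key concept: comparing shallow vs deep copy.
Step by step:
`original = {'data': [7, 1, 6], 'nested': {'a': [1, 1]}}` → original = {'data': [7, 1, 6], 'nested': {'a': [1, 1]}}
`shallow = original.copy()` → shallow = {'data': [7, 1, 6], 'nested': {'a': [1, 1]}}
`deep = copy.deepcopy(original)` → deep = {'data': [7, 1, 6], 'nested': {'a': [1, 1]}}
`original['data'].append(813)` → original = {'data': [7, 1, 6, 813], 'nested': {'a': [1, 1]}}; shallow = {'data': [7, 1, 6, 813], 'nested': {'a': [1, 1]}}
`original['nested']['a'].append(705)` → original = {'data': [7, 1, 6, 813], 'nested': {'a': [1, 1, 705]}}; shallow = {'data': [7, 1, 6, 813], 'nested': {'a': [1, 1, 705]}}
`print(shallow['data'])` → prints [7, 1, 6, 813]
`print(shallow['nested']['a'])` → prints [1, 1, 705]
`print(deep['data'])` → prints [7, 1, 6]
`print(deep['nested']['a'])` → prints [1, 1]

Answer:
[7, 1, 6, 813]
[1, 1, 705]
[7, 1, 6]
[1, 1]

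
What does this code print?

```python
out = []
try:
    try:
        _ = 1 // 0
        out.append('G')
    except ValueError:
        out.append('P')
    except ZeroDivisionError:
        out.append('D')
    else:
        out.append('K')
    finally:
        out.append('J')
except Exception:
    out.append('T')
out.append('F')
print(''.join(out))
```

Execution trace: 'D' (inner except ZeroDivisionError) → 'J' (inner finally) → 'F' (after the try/except). Output: DJF

Answer: DJF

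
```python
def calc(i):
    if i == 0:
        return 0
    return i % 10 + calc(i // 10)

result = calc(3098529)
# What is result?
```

Sum of digits of 3098529: 9 + 2 + 5 + 8 + 9 + 0 + 3 = 36

Answer: 36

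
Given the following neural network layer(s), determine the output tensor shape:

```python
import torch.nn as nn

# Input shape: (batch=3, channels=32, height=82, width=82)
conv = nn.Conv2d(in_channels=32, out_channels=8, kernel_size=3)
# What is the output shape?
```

Input: (3, 32, 82, 82) -> Output: (3, 8, 80, 80)

Answer: (3, 8, 80, 80)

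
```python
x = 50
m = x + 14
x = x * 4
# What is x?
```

Trace:
`x = 50` → x = 50
`m = x + 14` → m = 64
`x = x * 4` → x = 200
So x = 200

Answer: 200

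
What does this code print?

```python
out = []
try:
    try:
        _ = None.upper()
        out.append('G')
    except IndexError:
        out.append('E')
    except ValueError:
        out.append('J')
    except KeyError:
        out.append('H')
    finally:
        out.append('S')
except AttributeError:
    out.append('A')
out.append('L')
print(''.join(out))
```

Execution trace: 'S' (finally) → 'A' (outer except AttributeError) → 'L' (after the try/except). Output: SAL

Answer: SAL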